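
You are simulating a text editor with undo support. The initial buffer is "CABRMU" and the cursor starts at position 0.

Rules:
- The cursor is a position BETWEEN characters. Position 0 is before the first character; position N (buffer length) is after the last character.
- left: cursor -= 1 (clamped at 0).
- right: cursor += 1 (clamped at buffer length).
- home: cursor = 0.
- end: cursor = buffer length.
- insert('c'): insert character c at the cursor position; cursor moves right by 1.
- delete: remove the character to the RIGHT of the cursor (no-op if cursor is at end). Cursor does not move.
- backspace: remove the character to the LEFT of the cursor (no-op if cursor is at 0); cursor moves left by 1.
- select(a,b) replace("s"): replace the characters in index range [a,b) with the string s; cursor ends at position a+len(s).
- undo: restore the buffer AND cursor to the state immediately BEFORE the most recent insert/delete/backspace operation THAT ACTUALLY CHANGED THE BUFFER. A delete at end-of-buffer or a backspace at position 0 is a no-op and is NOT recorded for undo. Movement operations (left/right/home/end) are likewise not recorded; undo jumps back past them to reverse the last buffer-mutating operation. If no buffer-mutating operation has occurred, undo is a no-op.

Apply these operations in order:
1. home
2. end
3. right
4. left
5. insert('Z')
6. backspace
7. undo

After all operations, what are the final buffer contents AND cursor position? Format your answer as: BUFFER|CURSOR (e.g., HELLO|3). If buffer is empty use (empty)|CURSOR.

After op 1 (home): buf='CABRMU' cursor=0
After op 2 (end): buf='CABRMU' cursor=6
After op 3 (right): buf='CABRMU' cursor=6
After op 4 (left): buf='CABRMU' cursor=5
After op 5 (insert('Z')): buf='CABRMZU' cursor=6
After op 6 (backspace): buf='CABRMU' cursor=5
After op 7 (undo): buf='CABRMZU' cursor=6

Answer: CABRMZU|6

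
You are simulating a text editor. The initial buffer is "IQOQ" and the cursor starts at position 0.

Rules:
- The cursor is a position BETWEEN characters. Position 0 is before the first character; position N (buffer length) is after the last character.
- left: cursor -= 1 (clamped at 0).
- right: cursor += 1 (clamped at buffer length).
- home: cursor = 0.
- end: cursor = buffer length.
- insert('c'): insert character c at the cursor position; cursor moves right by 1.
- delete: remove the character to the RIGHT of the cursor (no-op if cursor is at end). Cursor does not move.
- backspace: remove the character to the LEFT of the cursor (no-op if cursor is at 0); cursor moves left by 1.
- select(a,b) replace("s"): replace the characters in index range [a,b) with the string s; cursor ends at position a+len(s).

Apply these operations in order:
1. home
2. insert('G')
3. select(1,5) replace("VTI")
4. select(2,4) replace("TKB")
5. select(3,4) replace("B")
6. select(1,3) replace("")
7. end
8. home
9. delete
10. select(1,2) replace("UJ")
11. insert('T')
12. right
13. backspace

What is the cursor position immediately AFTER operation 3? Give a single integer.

After op 1 (home): buf='IQOQ' cursor=0
After op 2 (insert('G')): buf='GIQOQ' cursor=1
After op 3 (select(1,5) replace("VTI")): buf='GVTI' cursor=4

Answer: 4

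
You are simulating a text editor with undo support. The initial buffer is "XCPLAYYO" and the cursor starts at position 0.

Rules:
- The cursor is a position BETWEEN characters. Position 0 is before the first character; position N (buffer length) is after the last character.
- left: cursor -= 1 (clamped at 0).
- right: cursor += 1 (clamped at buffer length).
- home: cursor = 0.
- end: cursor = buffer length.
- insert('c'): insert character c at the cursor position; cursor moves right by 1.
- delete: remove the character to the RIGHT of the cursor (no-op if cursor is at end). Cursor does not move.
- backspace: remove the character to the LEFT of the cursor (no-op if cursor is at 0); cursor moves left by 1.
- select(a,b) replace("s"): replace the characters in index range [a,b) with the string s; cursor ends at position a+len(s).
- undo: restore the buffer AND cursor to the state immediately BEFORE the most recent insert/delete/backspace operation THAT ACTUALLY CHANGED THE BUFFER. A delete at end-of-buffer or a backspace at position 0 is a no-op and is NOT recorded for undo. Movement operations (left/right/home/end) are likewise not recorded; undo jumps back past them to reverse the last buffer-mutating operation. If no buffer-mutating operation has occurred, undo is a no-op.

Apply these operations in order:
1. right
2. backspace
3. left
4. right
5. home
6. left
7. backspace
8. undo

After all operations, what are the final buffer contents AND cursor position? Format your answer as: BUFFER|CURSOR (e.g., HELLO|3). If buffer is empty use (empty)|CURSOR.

After op 1 (right): buf='XCPLAYYO' cursor=1
After op 2 (backspace): buf='CPLAYYO' cursor=0
After op 3 (left): buf='CPLAYYO' cursor=0
After op 4 (right): buf='CPLAYYO' cursor=1
After op 5 (home): buf='CPLAYYO' cursor=0
After op 6 (left): buf='CPLAYYO' cursor=0
After op 7 (backspace): buf='CPLAYYO' cursor=0
After op 8 (undo): buf='XCPLAYYO' cursor=1

Answer: XCPLAYYO|1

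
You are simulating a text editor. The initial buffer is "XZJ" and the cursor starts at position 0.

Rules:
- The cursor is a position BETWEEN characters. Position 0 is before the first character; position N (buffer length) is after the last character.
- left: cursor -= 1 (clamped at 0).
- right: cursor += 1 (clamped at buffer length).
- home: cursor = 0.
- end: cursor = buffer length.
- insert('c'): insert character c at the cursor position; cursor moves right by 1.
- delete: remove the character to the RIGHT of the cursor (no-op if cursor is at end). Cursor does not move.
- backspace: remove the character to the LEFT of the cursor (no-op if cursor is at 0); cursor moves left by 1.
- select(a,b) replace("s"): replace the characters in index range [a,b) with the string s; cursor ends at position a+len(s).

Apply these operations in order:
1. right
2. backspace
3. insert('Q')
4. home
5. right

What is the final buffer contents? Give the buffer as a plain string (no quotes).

Answer: QZJ

Derivation:
After op 1 (right): buf='XZJ' cursor=1
After op 2 (backspace): buf='ZJ' cursor=0
After op 3 (insert('Q')): buf='QZJ' cursor=1
After op 4 (home): buf='QZJ' cursor=0
After op 5 (right): buf='QZJ' cursor=1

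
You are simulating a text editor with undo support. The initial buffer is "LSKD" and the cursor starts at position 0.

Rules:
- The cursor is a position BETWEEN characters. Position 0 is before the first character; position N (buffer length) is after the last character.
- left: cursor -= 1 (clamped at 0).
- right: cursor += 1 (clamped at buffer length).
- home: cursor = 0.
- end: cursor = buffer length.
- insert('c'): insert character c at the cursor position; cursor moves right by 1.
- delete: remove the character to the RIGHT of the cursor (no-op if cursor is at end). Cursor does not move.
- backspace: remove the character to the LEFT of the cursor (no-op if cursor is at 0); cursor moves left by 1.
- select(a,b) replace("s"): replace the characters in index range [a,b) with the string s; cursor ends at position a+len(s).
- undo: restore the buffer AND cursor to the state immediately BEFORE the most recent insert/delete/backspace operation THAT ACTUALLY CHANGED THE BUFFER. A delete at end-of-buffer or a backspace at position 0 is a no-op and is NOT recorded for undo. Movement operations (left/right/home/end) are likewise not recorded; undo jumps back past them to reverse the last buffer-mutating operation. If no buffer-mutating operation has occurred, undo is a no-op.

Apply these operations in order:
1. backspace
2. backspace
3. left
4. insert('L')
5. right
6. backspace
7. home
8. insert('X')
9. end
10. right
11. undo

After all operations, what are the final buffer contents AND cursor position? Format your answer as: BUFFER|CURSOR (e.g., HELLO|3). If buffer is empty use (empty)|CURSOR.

Answer: LSKD|0

Derivation:
After op 1 (backspace): buf='LSKD' cursor=0
After op 2 (backspace): buf='LSKD' cursor=0
After op 3 (left): buf='LSKD' cursor=0
After op 4 (insert('L')): buf='LLSKD' cursor=1
After op 5 (right): buf='LLSKD' cursor=2
After op 6 (backspace): buf='LSKD' cursor=1
After op 7 (home): buf='LSKD' cursor=0
After op 8 (insert('X')): buf='XLSKD' cursor=1
After op 9 (end): buf='XLSKD' cursor=5
After op 10 (right): buf='XLSKD' cursor=5
After op 11 (undo): buf='LSKD' cursor=0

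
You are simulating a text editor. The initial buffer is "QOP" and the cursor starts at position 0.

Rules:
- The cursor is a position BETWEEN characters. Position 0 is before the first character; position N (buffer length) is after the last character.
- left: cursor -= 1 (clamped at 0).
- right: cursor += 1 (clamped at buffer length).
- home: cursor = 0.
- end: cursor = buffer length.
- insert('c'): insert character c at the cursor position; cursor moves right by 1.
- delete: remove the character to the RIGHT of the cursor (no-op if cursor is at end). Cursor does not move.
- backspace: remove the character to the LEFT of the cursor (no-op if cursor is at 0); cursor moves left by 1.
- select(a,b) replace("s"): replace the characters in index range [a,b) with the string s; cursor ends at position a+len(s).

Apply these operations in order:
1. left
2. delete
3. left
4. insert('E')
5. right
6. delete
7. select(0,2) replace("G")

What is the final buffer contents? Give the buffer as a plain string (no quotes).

Answer: G

Derivation:
After op 1 (left): buf='QOP' cursor=0
After op 2 (delete): buf='OP' cursor=0
After op 3 (left): buf='OP' cursor=0
After op 4 (insert('E')): buf='EOP' cursor=1
After op 5 (right): buf='EOP' cursor=2
After op 6 (delete): buf='EO' cursor=2
After op 7 (select(0,2) replace("G")): buf='G' cursor=1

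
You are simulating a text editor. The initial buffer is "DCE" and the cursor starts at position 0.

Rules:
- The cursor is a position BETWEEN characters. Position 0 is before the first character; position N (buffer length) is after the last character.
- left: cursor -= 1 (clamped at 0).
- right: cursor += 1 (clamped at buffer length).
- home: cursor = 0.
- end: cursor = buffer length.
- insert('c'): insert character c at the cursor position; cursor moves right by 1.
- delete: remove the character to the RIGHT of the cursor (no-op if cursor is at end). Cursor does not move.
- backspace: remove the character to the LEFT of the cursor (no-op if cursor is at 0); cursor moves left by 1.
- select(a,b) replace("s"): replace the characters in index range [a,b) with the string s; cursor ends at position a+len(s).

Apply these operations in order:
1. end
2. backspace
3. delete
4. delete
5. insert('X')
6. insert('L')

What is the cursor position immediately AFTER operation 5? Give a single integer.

After op 1 (end): buf='DCE' cursor=3
After op 2 (backspace): buf='DC' cursor=2
After op 3 (delete): buf='DC' cursor=2
After op 4 (delete): buf='DC' cursor=2
After op 5 (insert('X')): buf='DCX' cursor=3

Answer: 3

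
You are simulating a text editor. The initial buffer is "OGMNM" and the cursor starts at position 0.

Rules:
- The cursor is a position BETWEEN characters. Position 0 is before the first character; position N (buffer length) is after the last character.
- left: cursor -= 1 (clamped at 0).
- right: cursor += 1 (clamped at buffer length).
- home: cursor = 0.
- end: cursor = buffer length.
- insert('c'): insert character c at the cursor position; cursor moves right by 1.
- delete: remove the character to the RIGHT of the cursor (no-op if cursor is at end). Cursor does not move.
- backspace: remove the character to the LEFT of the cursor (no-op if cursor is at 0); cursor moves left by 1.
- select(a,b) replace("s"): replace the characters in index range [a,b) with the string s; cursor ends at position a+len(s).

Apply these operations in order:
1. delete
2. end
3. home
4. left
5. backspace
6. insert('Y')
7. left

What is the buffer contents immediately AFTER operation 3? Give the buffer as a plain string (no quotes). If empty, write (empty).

After op 1 (delete): buf='GMNM' cursor=0
After op 2 (end): buf='GMNM' cursor=4
After op 3 (home): buf='GMNM' cursor=0

Answer: GMNM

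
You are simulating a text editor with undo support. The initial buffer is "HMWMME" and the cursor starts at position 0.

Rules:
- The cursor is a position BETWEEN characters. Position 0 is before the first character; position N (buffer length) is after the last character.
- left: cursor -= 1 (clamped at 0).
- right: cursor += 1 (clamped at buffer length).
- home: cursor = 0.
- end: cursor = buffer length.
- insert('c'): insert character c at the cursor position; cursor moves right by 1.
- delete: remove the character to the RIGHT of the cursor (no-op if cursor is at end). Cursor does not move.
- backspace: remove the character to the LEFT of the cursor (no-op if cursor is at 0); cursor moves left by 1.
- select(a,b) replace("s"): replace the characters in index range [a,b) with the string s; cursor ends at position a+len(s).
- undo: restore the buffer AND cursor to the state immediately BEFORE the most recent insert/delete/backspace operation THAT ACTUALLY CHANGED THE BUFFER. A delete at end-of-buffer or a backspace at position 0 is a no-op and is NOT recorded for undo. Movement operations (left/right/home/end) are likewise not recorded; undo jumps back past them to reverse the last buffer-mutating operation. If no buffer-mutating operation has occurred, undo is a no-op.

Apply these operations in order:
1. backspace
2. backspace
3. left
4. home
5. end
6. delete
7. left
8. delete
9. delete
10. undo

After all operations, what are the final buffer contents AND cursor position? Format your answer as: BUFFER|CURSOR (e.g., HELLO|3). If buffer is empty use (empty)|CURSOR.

Answer: HMWMME|5

Derivation:
After op 1 (backspace): buf='HMWMME' cursor=0
After op 2 (backspace): buf='HMWMME' cursor=0
After op 3 (left): buf='HMWMME' cursor=0
After op 4 (home): buf='HMWMME' cursor=0
After op 5 (end): buf='HMWMME' cursor=6
After op 6 (delete): buf='HMWMME' cursor=6
After op 7 (left): buf='HMWMME' cursor=5
After op 8 (delete): buf='HMWMM' cursor=5
After op 9 (delete): buf='HMWMM' cursor=5
After op 10 (undo): buf='HMWMME' cursor=5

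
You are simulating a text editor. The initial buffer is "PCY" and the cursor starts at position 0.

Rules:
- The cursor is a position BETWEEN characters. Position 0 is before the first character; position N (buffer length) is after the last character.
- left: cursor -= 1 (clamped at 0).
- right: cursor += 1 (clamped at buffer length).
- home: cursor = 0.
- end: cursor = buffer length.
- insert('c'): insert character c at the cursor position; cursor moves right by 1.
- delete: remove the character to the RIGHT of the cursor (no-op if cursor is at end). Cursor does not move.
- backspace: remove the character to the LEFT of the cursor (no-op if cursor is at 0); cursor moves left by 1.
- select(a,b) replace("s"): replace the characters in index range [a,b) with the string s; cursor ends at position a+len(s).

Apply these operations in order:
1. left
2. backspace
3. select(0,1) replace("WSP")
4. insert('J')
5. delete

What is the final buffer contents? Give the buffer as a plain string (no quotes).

Answer: WSPJY

Derivation:
After op 1 (left): buf='PCY' cursor=0
After op 2 (backspace): buf='PCY' cursor=0
After op 3 (select(0,1) replace("WSP")): buf='WSPCY' cursor=3
After op 4 (insert('J')): buf='WSPJCY' cursor=4
After op 5 (delete): buf='WSPJY' cursor=4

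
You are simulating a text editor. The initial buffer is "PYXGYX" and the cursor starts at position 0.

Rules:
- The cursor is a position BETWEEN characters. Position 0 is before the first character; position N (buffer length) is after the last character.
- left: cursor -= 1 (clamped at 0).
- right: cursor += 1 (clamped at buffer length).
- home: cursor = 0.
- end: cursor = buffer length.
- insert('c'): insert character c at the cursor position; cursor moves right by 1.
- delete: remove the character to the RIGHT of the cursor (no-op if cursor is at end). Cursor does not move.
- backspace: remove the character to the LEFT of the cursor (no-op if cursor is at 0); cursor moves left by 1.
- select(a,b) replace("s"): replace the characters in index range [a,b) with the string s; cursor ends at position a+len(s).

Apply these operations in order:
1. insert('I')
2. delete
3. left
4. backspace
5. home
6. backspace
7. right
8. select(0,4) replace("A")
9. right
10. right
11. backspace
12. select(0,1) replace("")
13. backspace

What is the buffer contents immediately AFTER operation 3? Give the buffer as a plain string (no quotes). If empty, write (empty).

After op 1 (insert('I')): buf='IPYXGYX' cursor=1
After op 2 (delete): buf='IYXGYX' cursor=1
After op 3 (left): buf='IYXGYX' cursor=0

Answer: IYXGYX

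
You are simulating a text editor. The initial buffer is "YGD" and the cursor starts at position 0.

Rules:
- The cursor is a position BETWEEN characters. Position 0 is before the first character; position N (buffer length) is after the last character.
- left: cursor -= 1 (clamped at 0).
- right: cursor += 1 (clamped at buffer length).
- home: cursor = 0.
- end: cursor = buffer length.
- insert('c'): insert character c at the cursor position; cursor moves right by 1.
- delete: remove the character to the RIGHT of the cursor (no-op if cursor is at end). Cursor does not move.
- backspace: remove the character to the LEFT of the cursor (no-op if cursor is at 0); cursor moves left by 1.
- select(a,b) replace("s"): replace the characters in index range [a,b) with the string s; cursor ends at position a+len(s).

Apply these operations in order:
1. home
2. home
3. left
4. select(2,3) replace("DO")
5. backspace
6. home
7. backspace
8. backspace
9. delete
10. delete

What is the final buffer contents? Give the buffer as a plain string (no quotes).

Answer: D

Derivation:
After op 1 (home): buf='YGD' cursor=0
After op 2 (home): buf='YGD' cursor=0
After op 3 (left): buf='YGD' cursor=0
After op 4 (select(2,3) replace("DO")): buf='YGDO' cursor=4
After op 5 (backspace): buf='YGD' cursor=3
After op 6 (home): buf='YGD' cursor=0
After op 7 (backspace): buf='YGD' cursor=0
After op 8 (backspace): buf='YGD' cursor=0
After op 9 (delete): buf='GD' cursor=0
After op 10 (delete): buf='D' cursor=0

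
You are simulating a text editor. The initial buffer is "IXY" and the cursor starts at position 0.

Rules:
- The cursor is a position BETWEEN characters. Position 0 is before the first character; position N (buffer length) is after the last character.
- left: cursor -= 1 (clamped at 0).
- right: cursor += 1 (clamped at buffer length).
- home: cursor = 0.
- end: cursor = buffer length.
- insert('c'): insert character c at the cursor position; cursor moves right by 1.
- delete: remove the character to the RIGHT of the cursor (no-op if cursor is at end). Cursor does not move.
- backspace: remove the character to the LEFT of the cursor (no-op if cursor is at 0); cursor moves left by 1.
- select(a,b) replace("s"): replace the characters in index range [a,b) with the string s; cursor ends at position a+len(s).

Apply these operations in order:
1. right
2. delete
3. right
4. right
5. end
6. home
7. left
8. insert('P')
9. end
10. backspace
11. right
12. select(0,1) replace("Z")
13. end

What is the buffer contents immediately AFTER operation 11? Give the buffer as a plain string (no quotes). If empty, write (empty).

After op 1 (right): buf='IXY' cursor=1
After op 2 (delete): buf='IY' cursor=1
After op 3 (right): buf='IY' cursor=2
After op 4 (right): buf='IY' cursor=2
After op 5 (end): buf='IY' cursor=2
After op 6 (home): buf='IY' cursor=0
After op 7 (left): buf='IY' cursor=0
After op 8 (insert('P')): buf='PIY' cursor=1
After op 9 (end): buf='PIY' cursor=3
After op 10 (backspace): buf='PI' cursor=2
After op 11 (right): buf='PI' cursor=2

Answer: PI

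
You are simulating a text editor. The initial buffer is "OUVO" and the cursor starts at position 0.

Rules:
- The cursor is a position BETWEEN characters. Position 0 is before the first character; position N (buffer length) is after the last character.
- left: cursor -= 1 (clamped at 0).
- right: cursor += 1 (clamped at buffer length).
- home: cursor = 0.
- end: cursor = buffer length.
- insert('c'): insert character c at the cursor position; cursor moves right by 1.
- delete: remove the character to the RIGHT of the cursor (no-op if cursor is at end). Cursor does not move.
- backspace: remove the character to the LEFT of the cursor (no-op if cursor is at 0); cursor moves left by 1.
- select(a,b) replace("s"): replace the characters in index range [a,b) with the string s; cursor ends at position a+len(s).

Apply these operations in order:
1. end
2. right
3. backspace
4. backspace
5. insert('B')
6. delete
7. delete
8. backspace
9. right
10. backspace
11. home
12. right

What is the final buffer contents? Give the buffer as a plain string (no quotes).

After op 1 (end): buf='OUVO' cursor=4
After op 2 (right): buf='OUVO' cursor=4
After op 3 (backspace): buf='OUV' cursor=3
After op 4 (backspace): buf='OU' cursor=2
After op 5 (insert('B')): buf='OUB' cursor=3
After op 6 (delete): buf='OUB' cursor=3
After op 7 (delete): buf='OUB' cursor=3
After op 8 (backspace): buf='OU' cursor=2
After op 9 (right): buf='OU' cursor=2
After op 10 (backspace): buf='O' cursor=1
After op 11 (home): buf='O' cursor=0
After op 12 (right): buf='O' cursor=1

Answer: O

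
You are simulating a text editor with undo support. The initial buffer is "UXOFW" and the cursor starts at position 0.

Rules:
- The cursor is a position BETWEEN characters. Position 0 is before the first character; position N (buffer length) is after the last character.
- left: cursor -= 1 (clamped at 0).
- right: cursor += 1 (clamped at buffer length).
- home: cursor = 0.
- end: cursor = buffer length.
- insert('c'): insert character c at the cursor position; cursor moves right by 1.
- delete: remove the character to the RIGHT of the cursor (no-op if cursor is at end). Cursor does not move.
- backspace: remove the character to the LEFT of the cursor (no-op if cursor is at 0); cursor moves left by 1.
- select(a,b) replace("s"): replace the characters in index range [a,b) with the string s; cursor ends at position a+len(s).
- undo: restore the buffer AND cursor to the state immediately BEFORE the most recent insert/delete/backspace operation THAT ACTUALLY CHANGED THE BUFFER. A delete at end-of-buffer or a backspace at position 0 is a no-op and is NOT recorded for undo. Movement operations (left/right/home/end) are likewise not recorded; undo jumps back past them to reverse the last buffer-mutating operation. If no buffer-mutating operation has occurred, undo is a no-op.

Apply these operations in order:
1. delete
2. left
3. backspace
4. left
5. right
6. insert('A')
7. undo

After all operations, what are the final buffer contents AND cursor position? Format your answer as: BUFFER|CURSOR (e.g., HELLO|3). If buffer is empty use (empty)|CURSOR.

After op 1 (delete): buf='XOFW' cursor=0
After op 2 (left): buf='XOFW' cursor=0
After op 3 (backspace): buf='XOFW' cursor=0
After op 4 (left): buf='XOFW' cursor=0
After op 5 (right): buf='XOFW' cursor=1
After op 6 (insert('A')): buf='XAOFW' cursor=2
After op 7 (undo): buf='XOFW' cursor=1

Answer: XOFW|1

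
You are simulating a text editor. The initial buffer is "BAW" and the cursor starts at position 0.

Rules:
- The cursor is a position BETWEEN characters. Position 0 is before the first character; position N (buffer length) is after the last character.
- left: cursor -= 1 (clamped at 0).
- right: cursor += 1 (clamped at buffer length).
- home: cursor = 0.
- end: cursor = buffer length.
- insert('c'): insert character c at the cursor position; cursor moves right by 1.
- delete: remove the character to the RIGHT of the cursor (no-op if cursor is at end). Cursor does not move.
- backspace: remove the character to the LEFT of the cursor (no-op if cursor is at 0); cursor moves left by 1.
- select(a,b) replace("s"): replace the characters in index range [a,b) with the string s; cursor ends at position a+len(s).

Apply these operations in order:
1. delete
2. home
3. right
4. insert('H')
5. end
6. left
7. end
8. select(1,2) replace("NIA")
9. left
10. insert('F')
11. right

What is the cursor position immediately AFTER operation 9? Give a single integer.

Answer: 3

Derivation:
After op 1 (delete): buf='AW' cursor=0
After op 2 (home): buf='AW' cursor=0
After op 3 (right): buf='AW' cursor=1
After op 4 (insert('H')): buf='AHW' cursor=2
After op 5 (end): buf='AHW' cursor=3
After op 6 (left): buf='AHW' cursor=2
After op 7 (end): buf='AHW' cursor=3
After op 8 (select(1,2) replace("NIA")): buf='ANIAW' cursor=4
After op 9 (left): buf='ANIAW' cursor=3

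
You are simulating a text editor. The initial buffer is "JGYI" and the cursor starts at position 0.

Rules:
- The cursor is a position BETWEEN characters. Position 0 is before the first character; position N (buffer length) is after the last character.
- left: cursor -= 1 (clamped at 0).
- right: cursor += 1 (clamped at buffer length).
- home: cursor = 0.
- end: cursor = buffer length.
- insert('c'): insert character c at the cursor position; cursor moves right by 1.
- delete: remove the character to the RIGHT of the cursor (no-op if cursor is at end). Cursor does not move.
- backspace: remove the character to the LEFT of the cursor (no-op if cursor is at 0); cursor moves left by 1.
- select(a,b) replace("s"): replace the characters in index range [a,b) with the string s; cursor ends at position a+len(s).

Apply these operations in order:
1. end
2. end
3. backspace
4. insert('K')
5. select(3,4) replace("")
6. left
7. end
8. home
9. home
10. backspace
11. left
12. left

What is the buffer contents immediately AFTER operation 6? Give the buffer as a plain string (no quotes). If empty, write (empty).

After op 1 (end): buf='JGYI' cursor=4
After op 2 (end): buf='JGYI' cursor=4
After op 3 (backspace): buf='JGY' cursor=3
After op 4 (insert('K')): buf='JGYK' cursor=4
After op 5 (select(3,4) replace("")): buf='JGY' cursor=3
After op 6 (left): buf='JGY' cursor=2

Answer: JGY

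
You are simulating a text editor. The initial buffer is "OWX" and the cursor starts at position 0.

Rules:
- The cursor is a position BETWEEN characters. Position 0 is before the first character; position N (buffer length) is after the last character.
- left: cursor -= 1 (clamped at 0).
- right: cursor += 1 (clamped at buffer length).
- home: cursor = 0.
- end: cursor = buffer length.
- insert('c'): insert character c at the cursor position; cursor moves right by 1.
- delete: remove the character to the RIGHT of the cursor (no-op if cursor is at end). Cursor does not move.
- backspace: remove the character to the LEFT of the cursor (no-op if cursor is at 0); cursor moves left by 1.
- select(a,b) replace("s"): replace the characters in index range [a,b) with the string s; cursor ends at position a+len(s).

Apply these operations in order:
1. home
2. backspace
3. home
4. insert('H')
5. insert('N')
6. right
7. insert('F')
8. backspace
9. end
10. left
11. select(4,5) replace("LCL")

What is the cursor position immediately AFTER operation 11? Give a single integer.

Answer: 7

Derivation:
After op 1 (home): buf='OWX' cursor=0
After op 2 (backspace): buf='OWX' cursor=0
After op 3 (home): buf='OWX' cursor=0
After op 4 (insert('H')): buf='HOWX' cursor=1
After op 5 (insert('N')): buf='HNOWX' cursor=2
After op 6 (right): buf='HNOWX' cursor=3
After op 7 (insert('F')): buf='HNOFWX' cursor=4
After op 8 (backspace): buf='HNOWX' cursor=3
After op 9 (end): buf='HNOWX' cursor=5
After op 10 (left): buf='HNOWX' cursor=4
After op 11 (select(4,5) replace("LCL")): buf='HNOWLCL' cursor=7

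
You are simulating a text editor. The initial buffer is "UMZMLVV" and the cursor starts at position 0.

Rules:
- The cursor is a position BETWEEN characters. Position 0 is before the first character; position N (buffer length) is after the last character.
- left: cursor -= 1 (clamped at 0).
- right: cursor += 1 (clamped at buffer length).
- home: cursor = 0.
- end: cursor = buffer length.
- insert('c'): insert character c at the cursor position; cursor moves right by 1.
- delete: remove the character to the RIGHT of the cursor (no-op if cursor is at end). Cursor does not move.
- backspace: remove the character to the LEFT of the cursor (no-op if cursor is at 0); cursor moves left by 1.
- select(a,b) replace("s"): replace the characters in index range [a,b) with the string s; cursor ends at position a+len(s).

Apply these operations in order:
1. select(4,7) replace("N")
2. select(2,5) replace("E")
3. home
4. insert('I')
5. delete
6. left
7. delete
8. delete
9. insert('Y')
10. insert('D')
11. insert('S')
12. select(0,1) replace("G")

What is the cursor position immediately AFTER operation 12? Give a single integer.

After op 1 (select(4,7) replace("N")): buf='UMZMN' cursor=5
After op 2 (select(2,5) replace("E")): buf='UME' cursor=3
After op 3 (home): buf='UME' cursor=0
After op 4 (insert('I')): buf='IUME' cursor=1
After op 5 (delete): buf='IME' cursor=1
After op 6 (left): buf='IME' cursor=0
After op 7 (delete): buf='ME' cursor=0
After op 8 (delete): buf='E' cursor=0
After op 9 (insert('Y')): buf='YE' cursor=1
After op 10 (insert('D')): buf='YDE' cursor=2
After op 11 (insert('S')): buf='YDSE' cursor=3
After op 12 (select(0,1) replace("G")): buf='GDSE' cursor=1

Answer: 1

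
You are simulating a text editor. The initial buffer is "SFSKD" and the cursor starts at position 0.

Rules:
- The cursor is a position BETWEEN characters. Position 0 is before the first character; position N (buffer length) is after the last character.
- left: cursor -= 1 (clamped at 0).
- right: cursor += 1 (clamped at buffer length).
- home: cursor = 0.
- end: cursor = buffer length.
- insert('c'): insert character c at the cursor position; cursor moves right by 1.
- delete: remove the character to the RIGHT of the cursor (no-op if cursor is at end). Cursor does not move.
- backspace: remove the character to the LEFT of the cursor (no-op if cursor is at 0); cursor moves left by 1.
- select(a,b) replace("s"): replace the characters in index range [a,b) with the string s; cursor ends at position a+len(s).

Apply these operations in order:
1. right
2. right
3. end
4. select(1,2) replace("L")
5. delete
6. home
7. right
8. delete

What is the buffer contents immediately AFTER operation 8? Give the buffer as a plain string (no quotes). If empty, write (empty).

After op 1 (right): buf='SFSKD' cursor=1
After op 2 (right): buf='SFSKD' cursor=2
After op 3 (end): buf='SFSKD' cursor=5
After op 4 (select(1,2) replace("L")): buf='SLSKD' cursor=2
After op 5 (delete): buf='SLKD' cursor=2
After op 6 (home): buf='SLKD' cursor=0
After op 7 (right): buf='SLKD' cursor=1
After op 8 (delete): buf='SKD' cursor=1

Answer: SKD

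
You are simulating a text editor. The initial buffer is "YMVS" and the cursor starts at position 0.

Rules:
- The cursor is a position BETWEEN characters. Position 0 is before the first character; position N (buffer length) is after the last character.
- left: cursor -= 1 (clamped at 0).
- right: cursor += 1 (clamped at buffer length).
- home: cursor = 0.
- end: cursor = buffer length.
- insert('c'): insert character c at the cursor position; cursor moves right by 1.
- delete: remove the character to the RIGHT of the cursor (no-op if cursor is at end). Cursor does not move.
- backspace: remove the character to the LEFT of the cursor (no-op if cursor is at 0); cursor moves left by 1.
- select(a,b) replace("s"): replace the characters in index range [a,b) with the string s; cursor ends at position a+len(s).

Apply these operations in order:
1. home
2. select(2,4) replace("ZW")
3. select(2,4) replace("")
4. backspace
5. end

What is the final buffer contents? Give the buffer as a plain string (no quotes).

After op 1 (home): buf='YMVS' cursor=0
After op 2 (select(2,4) replace("ZW")): buf='YMZW' cursor=4
After op 3 (select(2,4) replace("")): buf='YM' cursor=2
After op 4 (backspace): buf='Y' cursor=1
After op 5 (end): buf='Y' cursor=1

Answer: Y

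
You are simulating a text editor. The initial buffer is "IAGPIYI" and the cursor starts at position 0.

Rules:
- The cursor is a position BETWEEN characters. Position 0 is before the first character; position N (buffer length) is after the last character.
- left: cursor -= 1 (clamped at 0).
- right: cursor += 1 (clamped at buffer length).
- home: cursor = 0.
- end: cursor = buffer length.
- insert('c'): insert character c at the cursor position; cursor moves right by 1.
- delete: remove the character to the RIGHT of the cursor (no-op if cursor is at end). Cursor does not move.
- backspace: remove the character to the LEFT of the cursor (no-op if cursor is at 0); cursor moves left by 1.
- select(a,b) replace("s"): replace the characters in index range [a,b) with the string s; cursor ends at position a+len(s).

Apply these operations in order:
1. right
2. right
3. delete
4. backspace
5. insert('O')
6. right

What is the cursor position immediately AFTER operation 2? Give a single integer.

Answer: 2

Derivation:
After op 1 (right): buf='IAGPIYI' cursor=1
After op 2 (right): buf='IAGPIYI' cursor=2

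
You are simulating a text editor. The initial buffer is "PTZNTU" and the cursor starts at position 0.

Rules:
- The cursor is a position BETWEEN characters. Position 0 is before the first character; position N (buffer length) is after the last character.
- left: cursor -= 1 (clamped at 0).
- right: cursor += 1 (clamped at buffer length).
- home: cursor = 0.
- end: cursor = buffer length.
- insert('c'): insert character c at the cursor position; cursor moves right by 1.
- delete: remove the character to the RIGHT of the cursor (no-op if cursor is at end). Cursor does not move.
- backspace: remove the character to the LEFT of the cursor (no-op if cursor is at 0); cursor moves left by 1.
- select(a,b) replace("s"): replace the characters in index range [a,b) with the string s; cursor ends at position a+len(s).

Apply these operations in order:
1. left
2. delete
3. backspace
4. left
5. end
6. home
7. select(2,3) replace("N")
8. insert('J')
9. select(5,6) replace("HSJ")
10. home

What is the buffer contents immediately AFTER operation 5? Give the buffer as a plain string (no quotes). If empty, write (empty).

Answer: TZNTU

Derivation:
After op 1 (left): buf='PTZNTU' cursor=0
After op 2 (delete): buf='TZNTU' cursor=0
After op 3 (backspace): buf='TZNTU' cursor=0
After op 4 (left): buf='TZNTU' cursor=0
After op 5 (end): buf='TZNTU' cursor=5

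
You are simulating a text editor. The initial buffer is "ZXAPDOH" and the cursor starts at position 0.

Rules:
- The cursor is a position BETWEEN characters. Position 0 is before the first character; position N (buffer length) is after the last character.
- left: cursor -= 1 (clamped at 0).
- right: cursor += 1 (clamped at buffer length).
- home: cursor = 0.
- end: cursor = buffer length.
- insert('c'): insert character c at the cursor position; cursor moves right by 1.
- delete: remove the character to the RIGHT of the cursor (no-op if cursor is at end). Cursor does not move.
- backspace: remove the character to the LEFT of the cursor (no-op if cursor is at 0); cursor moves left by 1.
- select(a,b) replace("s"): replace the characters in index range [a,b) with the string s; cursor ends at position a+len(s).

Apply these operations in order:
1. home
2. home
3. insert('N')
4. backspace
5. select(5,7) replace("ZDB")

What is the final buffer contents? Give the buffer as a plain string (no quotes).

After op 1 (home): buf='ZXAPDOH' cursor=0
After op 2 (home): buf='ZXAPDOH' cursor=0
After op 3 (insert('N')): buf='NZXAPDOH' cursor=1
After op 4 (backspace): buf='ZXAPDOH' cursor=0
After op 5 (select(5,7) replace("ZDB")): buf='ZXAPDZDB' cursor=8

Answer: ZXAPDZDB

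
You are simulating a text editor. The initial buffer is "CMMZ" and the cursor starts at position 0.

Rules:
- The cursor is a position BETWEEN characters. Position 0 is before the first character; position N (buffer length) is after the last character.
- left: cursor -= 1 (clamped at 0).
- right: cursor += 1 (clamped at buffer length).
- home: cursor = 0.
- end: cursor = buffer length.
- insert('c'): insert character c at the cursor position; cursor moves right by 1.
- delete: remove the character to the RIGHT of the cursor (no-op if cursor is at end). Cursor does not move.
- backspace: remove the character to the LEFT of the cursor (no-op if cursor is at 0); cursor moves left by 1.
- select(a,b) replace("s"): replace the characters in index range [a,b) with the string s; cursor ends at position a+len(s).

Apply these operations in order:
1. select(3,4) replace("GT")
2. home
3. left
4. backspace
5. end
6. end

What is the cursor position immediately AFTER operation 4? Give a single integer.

After op 1 (select(3,4) replace("GT")): buf='CMMGT' cursor=5
After op 2 (home): buf='CMMGT' cursor=0
After op 3 (left): buf='CMMGT' cursor=0
After op 4 (backspace): buf='CMMGT' cursor=0

Answer: 0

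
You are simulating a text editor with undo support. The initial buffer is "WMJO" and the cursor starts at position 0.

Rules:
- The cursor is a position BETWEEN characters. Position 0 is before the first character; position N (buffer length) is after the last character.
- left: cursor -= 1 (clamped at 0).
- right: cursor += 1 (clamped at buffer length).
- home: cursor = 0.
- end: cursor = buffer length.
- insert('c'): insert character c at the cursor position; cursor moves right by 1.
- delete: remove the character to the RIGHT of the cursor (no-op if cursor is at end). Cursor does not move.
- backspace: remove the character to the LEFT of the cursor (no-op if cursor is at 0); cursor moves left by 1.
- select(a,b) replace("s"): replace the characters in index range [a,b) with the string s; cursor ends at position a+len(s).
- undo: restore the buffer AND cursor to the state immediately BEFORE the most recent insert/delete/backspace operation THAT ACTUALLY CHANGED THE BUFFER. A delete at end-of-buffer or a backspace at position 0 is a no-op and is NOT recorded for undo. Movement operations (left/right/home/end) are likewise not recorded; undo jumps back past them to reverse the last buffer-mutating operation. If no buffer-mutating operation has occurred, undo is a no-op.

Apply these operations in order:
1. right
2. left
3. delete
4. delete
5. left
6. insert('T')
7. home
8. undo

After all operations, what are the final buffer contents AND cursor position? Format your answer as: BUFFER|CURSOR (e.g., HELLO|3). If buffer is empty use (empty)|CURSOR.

Answer: JO|0

Derivation:
After op 1 (right): buf='WMJO' cursor=1
After op 2 (left): buf='WMJO' cursor=0
After op 3 (delete): buf='MJO' cursor=0
After op 4 (delete): buf='JO' cursor=0
After op 5 (left): buf='JO' cursor=0
After op 6 (insert('T')): buf='TJO' cursor=1
After op 7 (home): buf='TJO' cursor=0
After op 8 (undo): buf='JO' cursor=0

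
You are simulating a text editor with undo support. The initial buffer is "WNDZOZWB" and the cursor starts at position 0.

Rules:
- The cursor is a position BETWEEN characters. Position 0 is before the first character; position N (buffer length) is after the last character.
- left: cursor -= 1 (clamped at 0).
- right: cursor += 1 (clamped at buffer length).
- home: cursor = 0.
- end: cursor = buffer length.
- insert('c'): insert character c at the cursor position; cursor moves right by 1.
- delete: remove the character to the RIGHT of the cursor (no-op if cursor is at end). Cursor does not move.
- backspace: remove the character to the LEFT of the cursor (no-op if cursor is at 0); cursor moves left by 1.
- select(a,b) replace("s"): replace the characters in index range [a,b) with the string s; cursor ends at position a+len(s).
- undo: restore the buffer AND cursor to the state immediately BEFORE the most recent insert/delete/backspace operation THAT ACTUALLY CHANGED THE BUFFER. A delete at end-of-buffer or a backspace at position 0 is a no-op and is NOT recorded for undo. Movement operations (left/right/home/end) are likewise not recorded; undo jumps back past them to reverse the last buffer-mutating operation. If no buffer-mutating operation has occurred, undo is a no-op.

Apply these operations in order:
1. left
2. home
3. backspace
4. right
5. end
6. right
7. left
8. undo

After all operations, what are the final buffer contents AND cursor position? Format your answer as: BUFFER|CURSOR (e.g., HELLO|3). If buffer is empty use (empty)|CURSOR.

After op 1 (left): buf='WNDZOZWB' cursor=0
After op 2 (home): buf='WNDZOZWB' cursor=0
After op 3 (backspace): buf='WNDZOZWB' cursor=0
After op 4 (right): buf='WNDZOZWB' cursor=1
After op 5 (end): buf='WNDZOZWB' cursor=8
After op 6 (right): buf='WNDZOZWB' cursor=8
After op 7 (left): buf='WNDZOZWB' cursor=7
After op 8 (undo): buf='WNDZOZWB' cursor=7

Answer: WNDZOZWB|7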